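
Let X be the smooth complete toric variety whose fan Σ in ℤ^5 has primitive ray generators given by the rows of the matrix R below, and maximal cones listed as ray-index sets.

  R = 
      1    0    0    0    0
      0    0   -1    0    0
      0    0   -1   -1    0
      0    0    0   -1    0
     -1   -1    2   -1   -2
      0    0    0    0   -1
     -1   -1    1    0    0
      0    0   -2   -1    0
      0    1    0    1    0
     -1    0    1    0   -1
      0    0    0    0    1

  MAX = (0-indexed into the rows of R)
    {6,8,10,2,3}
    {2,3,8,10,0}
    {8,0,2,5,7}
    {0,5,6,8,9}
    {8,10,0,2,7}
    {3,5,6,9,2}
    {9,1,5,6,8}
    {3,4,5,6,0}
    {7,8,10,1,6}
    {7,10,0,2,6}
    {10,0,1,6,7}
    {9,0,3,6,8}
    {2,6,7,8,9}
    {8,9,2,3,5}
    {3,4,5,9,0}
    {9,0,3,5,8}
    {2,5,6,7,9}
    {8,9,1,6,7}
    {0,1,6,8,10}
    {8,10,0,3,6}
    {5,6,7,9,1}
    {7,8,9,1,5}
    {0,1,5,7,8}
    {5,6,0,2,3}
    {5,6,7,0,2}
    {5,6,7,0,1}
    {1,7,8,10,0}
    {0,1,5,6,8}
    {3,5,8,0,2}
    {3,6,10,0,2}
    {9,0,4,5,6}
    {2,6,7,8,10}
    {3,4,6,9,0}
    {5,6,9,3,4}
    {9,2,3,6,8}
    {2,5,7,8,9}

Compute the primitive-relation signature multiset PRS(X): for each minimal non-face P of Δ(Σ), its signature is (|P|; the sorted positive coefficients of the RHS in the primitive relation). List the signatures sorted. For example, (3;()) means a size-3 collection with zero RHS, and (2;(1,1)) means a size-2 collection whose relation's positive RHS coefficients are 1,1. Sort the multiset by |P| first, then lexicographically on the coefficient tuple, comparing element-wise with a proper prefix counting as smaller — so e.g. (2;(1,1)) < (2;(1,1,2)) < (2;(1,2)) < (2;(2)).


Σ has 19 primitive collections:

  P = {5,10}:  v_{5} + v_{10} = 0  ⇒ sig = (2;())
  P = {1,2}:  v_{1} + v_{2} = v_{7}  ⇒ sig = (2;(1))
  P = {1,3}:  v_{1} + v_{3} = v_{2}  ⇒ sig = (2;(1))
  P = {9,10}:  v_{9} + v_{10} = v_{3} + v_{6} + v_{8}  ⇒ sig = (2;(1,1,1))
  P = {4,10}:  v_{4} + v_{10} = v_{0} + v_{3} + v_{6} + v_{9}  ⇒ sig = (2;(1,1,1,1))
  P = {4,7}:  v_{4} + v_{7} = v_{2} + v_{3} + 2·v_{5} + v_{6}  ⇒ sig = (2;(1,1,1,2))
  P = {1,4}:  v_{1} + v_{4} = v_{3} + 2·v_{5} + v_{6}  ⇒ sig = (2;(1,1,2))
  P = {4,8}:  v_{4} + v_{8} = v_{0} + 2·v_{9}  ⇒ sig = (2;(1,2))
  P = {2,4}:  v_{2} + v_{4} = 2·v_{3} + 2·v_{5} + v_{6}  ⇒ sig = (2;(1,2,2))
  P = {3,7}:  v_{3} + v_{7} = 2·v_{2}  ⇒ sig = (2;(2))
  P = {0,1,9}:  v_{0} + v_{1} + v_{9} = v_{5}  ⇒ sig = (3;(1))
  P = {0,2,9}:  v_{0} + v_{2} + v_{9} = v_{3} + v_{5}  ⇒ sig = (3;(1,1))
  P = {0,7,9}:  v_{0} + v_{7} + v_{9} = v_{2} + v_{5}  ⇒ sig = (3;(1,1))
  P = {0,2,6,8}:  v_{0} + v_{2} + v_{6} + v_{8} = 0  ⇒ sig = (4;())
  P = {0,6,7,8}:  v_{0} + v_{6} + v_{7} + v_{8} = v_{1}  ⇒ sig = (4;(1))
  P = {3,5,6,8}:  v_{3} + v_{5} + v_{6} + v_{8} = v_{9}  ⇒ sig = (4;(1))
  P = {2,5,6,8}:  v_{2} + v_{5} + v_{6} + v_{8} = v_{1} + v_{9}  ⇒ sig = (4;(1,1))
  P = {5,6,7,8}:  v_{5} + v_{6} + v_{7} + v_{8} = 2·v_{1} + v_{9}  ⇒ sig = (4;(1,2))
  P = {0,3,5,6,9}:  v_{0} + v_{3} + v_{5} + v_{6} + v_{9} = v_{4}  ⇒ sig = (5;(1))

Signatures (|P|; sorted positive RHS coefficients), sorted:
    (2;())
    (2;(1))
    (2;(1))
    (2;(1,1,1))
    (2;(1,1,1,1))
    (2;(1,1,1,2))
    (2;(1,1,2))
    (2;(1,2))
    (2;(1,2,2))
    (2;(2))
    (3;(1))
    (3;(1,1))
    (3;(1,1))
    (4;())
    (4;(1))
    (4;(1))
    (4;(1,1))
    (4;(1,2))
    (5;(1))


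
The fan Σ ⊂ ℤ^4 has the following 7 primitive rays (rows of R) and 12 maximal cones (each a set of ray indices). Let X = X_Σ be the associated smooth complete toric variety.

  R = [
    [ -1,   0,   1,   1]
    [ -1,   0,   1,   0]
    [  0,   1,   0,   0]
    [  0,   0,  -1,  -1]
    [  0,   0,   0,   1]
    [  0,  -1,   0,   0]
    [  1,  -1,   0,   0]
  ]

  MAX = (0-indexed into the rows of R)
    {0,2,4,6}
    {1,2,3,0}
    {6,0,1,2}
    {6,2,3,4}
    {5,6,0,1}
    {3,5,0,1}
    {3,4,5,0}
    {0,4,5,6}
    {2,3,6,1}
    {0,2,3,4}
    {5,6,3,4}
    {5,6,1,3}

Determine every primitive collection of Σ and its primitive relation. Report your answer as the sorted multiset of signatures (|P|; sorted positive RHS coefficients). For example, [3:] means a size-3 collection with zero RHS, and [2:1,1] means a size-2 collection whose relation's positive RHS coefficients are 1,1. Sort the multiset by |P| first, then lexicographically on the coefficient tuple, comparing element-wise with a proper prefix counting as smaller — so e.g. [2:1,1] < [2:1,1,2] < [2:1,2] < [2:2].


|primitive collections| = 3. Relations:

  {2,5}:  v_{2} + v_{5} = 0 — sig = [2:]
  {1,4}:  v_{1} + v_{4} = v_{0} — sig = [2:1]
  {0,3,6}:  v_{0} + v_{3} + v_{6} = v_{5} — sig = [3:1]

Signatures (|P|; sorted positive RHS coefficients), sorted:
    [2:]
    [2:1]
    [3:1]


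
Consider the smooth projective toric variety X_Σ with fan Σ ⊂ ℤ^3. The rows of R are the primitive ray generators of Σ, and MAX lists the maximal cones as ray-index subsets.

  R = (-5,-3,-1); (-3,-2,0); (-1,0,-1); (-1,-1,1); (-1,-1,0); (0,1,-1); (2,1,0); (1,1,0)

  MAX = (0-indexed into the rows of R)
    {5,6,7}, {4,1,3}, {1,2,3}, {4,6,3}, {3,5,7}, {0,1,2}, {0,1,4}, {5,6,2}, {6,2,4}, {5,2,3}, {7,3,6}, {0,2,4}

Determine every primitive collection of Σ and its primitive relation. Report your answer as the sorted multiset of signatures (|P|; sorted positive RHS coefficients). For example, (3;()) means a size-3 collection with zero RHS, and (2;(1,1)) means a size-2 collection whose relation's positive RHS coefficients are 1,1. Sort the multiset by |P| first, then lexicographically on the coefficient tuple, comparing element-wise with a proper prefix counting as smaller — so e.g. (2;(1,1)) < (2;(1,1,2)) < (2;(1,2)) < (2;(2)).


Δ(Σ) — 8 vertices, 14 min non-faces:

  • {4,7}:  v_{4} + v_{7} = 0 ; sig = (2;())
  • {1,6}:  v_{1} + v_{6} = v_{4} ; sig = (2;(1))
  • {2,7}:  v_{2} + v_{7} = v_{5} ; sig = (2;(1))
  • {4,5}:  v_{4} + v_{5} = v_{2} ; sig = (2;(1))
  • {0,7}:  v_{0} + v_{7} = v_{1} + v_{2} ; sig = (2;(1,1))
  • {1,7}:  v_{1} + v_{7} = v_{2} + v_{3} ; sig = (2;(1,1))
  • {0,5}:  v_{0} + v_{5} = v_{1} + 2·v_{2} ; sig = (2;(1,2))
  • {0,6}:  v_{0} + v_{6} = v_{2} + 2·v_{4} ; sig = (2;(1,2))
  • {1,5}:  v_{1} + v_{5} = 2·v_{2} + v_{3} ; sig = (2;(1,2))
  • {0,3}:  v_{0} + v_{3} = 2·v_{1} ; sig = (2;(2))
  • {2,3,6}:  v_{2} + v_{3} + v_{6} = 0 ; sig = (3;())
  • {1,2,4}:  v_{1} + v_{2} + v_{4} = v_{0} ; sig = (3;(1))
  • {2,3,4}:  v_{2} + v_{3} + v_{4} = v_{1} ; sig = (3;(1))
  • {3,5,6}:  v_{3} + v_{5} + v_{6} = v_{7} ; sig = (3;(1))

Sorted signature multiset PRS(X):
[(2;()), (2;(1)), (2;(1)), (2;(1)), (2;(1,1)), (2;(1,1)), (2;(1,2)), (2;(1,2)), (2;(1,2)), (2;(2)), (3;()), (3;(1)), (3;(1)), (3;(1))]


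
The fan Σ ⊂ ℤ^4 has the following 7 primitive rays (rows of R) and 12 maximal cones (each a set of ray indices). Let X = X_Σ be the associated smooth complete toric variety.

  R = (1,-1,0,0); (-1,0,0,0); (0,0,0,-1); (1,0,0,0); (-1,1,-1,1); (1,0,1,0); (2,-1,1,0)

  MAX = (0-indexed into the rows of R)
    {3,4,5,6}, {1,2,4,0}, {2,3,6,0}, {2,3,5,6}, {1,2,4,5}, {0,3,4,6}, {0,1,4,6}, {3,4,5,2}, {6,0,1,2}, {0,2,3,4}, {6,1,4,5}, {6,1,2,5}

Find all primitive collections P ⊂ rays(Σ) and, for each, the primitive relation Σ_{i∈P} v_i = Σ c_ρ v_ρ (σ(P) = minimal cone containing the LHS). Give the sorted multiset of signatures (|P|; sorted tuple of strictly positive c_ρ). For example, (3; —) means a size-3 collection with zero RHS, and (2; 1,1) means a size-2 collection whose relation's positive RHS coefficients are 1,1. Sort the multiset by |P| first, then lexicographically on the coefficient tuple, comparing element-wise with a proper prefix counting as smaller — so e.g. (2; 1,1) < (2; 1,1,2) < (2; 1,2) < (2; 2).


|primitive collections| = 3. Relations:

  • {1,3}:  v_{1} + v_{3} = 0  →  sig = (2; —)
  • {0,5}:  v_{0} + v_{5} = v_{6}  →  sig = (2; 1)
  • {2,4,6}:  v_{2} + v_{4} + v_{6} = v_{3}  →  sig = (3; 1)

Signatures (|P|; sorted positive RHS coefficients), sorted:
[(2; —), (2; 1), (3; 1)]


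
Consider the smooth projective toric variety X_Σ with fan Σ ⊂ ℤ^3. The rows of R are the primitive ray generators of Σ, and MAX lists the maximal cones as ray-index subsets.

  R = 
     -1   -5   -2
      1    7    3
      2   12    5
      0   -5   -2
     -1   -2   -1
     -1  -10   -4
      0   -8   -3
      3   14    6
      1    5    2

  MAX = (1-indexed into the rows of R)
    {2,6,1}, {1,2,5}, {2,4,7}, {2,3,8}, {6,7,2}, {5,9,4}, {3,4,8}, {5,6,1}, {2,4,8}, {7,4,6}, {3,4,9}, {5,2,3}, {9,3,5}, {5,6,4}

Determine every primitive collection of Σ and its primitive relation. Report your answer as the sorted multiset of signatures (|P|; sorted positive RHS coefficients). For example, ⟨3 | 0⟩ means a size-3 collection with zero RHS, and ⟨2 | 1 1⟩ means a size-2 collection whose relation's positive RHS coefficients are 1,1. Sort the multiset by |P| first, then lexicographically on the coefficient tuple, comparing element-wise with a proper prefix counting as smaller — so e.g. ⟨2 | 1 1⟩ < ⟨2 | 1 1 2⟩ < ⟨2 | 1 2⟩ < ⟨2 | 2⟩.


Δ(Σ) — 9 vertices, 20 min non-faces:

  P={1,9}:  v_{1} + v_{9} = 0 ; sig = ⟨2 | 0⟩
  P={1,3}:  v_{1} + v_{3} = v_{2} ; sig = ⟨2 | 1⟩
  P={1,4}:  v_{1} + v_{4} = v_{6} ; sig = ⟨2 | 1⟩
  P={2,9}:  v_{2} + v_{9} = v_{3} ; sig = ⟨2 | 1⟩
  P={5,7}:  v_{5} + v_{7} = v_{6} ; sig = ⟨2 | 1⟩
  P={5,8}:  v_{5} + v_{8} = v_{3} ; sig = ⟨2 | 1⟩
  P={6,9}:  v_{6} + v_{9} = v_{4} ; sig = ⟨2 | 1⟩
  P={3,6}:  v_{3} + v_{6} = v_{2} + v_{4} ; sig = ⟨2 | 1 1⟩
  P={1,7}:  v_{1} + v_{7} = v_{2} + 2·v_{6} ; sig = ⟨2 | 1 2⟩
  P={1,8}:  v_{1} + v_{8} = 2·v_{2} + v_{4} ; sig = ⟨2 | 1 2⟩
  P={7,9}:  v_{7} + v_{9} = v_{2} + 2·v_{4} ; sig = ⟨2 | 1 2⟩
  P={8,9}:  v_{8} + v_{9} = 2·v_{3} + v_{4} ; sig = ⟨2 | 1 2⟩
  P={3,7}:  v_{3} + v_{7} = 2·v_{2} + 2·v_{4} ; sig = ⟨2 | 2 2⟩
  P={6,8}:  v_{6} + v_{8} = 2·v_{2} + 2·v_{4} ; sig = ⟨2 | 2 2⟩
  P={7,8}:  v_{7} + v_{8} = 3·v_{2} + 3·v_{4} ; sig = ⟨2 | 3 3⟩
  P={2,4,5}:  v_{2} + v_{4} + v_{5} = 0 ; sig = ⟨3 | 0⟩
  P={2,3,4}:  v_{2} + v_{3} + v_{4} = v_{8} ; sig = ⟨3 | 1⟩
  P={2,4,6}:  v_{2} + v_{4} + v_{6} = v_{7} ; sig = ⟨3 | 1⟩
  P={2,5,6}:  v_{2} + v_{5} + v_{6} = v_{1} ; sig = ⟨3 | 1⟩
  P={3,4,5}:  v_{3} + v_{4} + v_{5} = v_{9} ; sig = ⟨3 | 1⟩

Signatures (|P|; sorted positive RHS coefficients), sorted:
[⟨2 | 0⟩, ⟨2 | 1⟩, ⟨2 | 1⟩, ⟨2 | 1⟩, ⟨2 | 1⟩, ⟨2 | 1⟩, ⟨2 | 1⟩, ⟨2 | 1 1⟩, ⟨2 | 1 2⟩, ⟨2 | 1 2⟩, ⟨2 | 1 2⟩, ⟨2 | 1 2⟩, ⟨2 | 2 2⟩, ⟨2 | 2 2⟩, ⟨2 | 3 3⟩, ⟨3 | 0⟩, ⟨3 | 1⟩, ⟨3 | 1⟩, ⟨3 | 1⟩, ⟨3 | 1⟩]


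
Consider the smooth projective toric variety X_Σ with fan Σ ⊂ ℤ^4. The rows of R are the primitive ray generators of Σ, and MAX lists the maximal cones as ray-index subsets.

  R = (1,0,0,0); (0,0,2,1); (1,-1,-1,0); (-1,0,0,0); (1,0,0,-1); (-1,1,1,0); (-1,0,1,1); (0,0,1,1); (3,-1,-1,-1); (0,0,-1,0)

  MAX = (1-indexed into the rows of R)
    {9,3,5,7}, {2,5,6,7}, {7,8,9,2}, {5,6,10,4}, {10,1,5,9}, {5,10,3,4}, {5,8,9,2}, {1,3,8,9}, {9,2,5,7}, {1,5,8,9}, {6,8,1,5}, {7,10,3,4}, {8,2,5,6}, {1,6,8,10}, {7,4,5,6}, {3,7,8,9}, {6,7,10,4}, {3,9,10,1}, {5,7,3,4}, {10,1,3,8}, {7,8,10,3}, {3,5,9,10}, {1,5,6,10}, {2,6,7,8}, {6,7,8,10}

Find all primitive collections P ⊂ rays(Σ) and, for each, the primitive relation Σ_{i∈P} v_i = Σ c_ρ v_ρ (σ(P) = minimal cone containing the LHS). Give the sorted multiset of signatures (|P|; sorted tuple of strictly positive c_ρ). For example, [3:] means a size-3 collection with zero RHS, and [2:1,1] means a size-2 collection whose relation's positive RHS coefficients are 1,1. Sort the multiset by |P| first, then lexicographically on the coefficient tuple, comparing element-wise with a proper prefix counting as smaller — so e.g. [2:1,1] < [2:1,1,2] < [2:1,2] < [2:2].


Δ(Σ) — 10 vertices, 17 min non-faces:

  {1,4}:  v_{1} + v_{4} = 0  ⇒ sig = [2:]
  {3,6}:  v_{3} + v_{6} = 0  ⇒ sig = [2:]
  {1,7}:  v_{1} + v_{7} = v_{8}  ⇒ sig = [2:1]
  {2,10}:  v_{2} + v_{10} = v_{8}  ⇒ sig = [2:1]
  {4,8}:  v_{4} + v_{8} = v_{7}  ⇒ sig = [2:1]
  {4,9}:  v_{4} + v_{9} = v_{3} + v_{5}  ⇒ sig = [2:1,1]
  {6,9}:  v_{6} + v_{9} = v_{1} + v_{5}  ⇒ sig = [2:1,1]
  {1,2}:  v_{1} + v_{2} = v_{5} + 2·v_{8}  ⇒ sig = [2:1,2]
  {2,3}:  v_{2} + v_{3} = 2·v_{7} + v_{9}  ⇒ sig = [2:1,2]
  {2,4}:  v_{2} + v_{4} = v_{5} + 2·v_{7}  ⇒ sig = [2:1,2]
  {5,7,10}:  v_{5} + v_{7} + v_{10} = 0  ⇒ sig = [3:]
  {1,3,5}:  v_{1} + v_{3} + v_{5} = v_{9}  ⇒ sig = [3:1]
  {5,7,8}:  v_{5} + v_{7} + v_{8} = v_{2}  ⇒ sig = [3:1]
  {5,8,10}:  v_{5} + v_{8} + v_{10} = v_{1}  ⇒ sig = [3:1]
  {3,5,8}:  v_{3} + v_{5} + v_{8} = v_{7} + v_{9}  ⇒ sig = [3:1,1]
  {7,9,10}:  v_{7} + v_{9} + v_{10} = v_{1} + v_{3}  ⇒ sig = [3:1,1]
  {8,9,10}:  v_{8} + v_{9} + v_{10} = 2·v_{1} + v_{3}  ⇒ sig = [3:1,2]

Signatures (|P|; sorted positive RHS coefficients), sorted:
[[2:], [2:], [2:1], [2:1], [2:1], [2:1,1], [2:1,1], [2:1,2], [2:1,2], [2:1,2], [3:], [3:1], [3:1], [3:1], [3:1,1], [3:1,1], [3:1,2]]


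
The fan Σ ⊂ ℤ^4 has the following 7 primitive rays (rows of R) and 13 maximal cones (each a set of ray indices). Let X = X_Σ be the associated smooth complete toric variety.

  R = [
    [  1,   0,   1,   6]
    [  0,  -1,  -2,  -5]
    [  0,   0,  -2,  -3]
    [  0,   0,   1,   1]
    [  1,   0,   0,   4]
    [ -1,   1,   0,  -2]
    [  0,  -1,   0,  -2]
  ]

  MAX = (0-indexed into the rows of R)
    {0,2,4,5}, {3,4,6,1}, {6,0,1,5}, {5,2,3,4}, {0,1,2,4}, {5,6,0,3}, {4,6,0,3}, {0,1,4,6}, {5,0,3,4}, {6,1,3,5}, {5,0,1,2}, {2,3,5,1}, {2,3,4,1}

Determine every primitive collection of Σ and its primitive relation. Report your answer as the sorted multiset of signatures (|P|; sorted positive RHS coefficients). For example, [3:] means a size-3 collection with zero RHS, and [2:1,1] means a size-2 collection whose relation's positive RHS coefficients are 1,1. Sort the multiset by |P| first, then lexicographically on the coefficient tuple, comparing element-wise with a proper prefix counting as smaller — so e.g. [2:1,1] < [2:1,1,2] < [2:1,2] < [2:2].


The 5 primitive collections of Σ (r=7, n=4):

  P = {2,6}:  v_{2} + v_{6} = v_{1} — sig = [2:1]
  P = {4,5,6}:  v_{4} + v_{5} + v_{6} = 0 — sig = [3:]
  P = {0,2,3}:  v_{0} + v_{2} + v_{3} = v_{4} — sig = [3:1]
  P = {1,4,5}:  v_{1} + v_{4} + v_{5} = v_{2} — sig = [3:1]
  P = {0,1,3}:  v_{0} + v_{1} + v_{3} = v_{4} + v_{6} — sig = [3:1,1]

Hence PRS(X_Σ) =
    [2:1]
    [3:]
    [3:1]
    [3:1]
    [3:1,1]


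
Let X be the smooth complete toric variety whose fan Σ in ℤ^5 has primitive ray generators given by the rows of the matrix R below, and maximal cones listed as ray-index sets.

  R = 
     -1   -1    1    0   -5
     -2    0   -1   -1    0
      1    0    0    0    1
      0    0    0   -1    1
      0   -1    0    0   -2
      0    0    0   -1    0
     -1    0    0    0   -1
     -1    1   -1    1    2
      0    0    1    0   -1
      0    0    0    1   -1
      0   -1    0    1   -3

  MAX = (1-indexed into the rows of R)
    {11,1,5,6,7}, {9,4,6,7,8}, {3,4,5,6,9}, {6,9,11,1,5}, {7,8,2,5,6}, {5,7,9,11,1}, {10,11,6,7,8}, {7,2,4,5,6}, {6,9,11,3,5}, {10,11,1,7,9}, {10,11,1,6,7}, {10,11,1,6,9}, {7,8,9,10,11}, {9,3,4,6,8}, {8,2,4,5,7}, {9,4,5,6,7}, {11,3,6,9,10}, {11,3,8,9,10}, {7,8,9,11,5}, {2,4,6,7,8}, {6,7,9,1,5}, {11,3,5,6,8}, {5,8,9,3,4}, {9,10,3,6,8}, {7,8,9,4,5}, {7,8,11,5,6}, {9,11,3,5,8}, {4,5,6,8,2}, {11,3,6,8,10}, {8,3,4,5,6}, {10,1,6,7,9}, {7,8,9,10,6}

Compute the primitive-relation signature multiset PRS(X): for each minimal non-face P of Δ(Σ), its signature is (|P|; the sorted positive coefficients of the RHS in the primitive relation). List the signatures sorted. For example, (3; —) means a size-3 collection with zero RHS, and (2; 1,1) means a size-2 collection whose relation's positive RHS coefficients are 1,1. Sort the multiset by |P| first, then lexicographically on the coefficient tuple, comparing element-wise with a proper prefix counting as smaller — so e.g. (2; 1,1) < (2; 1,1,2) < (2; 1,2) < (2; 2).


Σ has 16 primitive collections:

  P={3,7}:  v_{3} + v_{7} = 0  so sig = (2; —)
  P={4,10}:  v_{4} + v_{10} = 0  so sig = (2; —)
  P={4,11}:  v_{4} + v_{11} = v_{5}  so sig = (2; 1)
  P={5,10}:  v_{5} + v_{10} = v_{11}  so sig = (2; 1)
  P={1,3}:  v_{1} + v_{3} = v_{6} + v_{9} + v_{11}  so sig = (2; 1,1,1)
  P={1,4}:  v_{1} + v_{4} = v_{5} + v_{6} + v_{7} + v_{9}  so sig = (2; 1,1,1,1)
  P={2,3}:  v_{2} + v_{3} = v_{4} + v_{5} + v_{6} + v_{8}  so sig = (2; 1,1,1,1)
  P={2,10}:  v_{2} + v_{10} = v_{5} + v_{6} + v_{7} + v_{8}  so sig = (2; 1,1,1,1)
  P={2,11}:  v_{2} + v_{11} = 2·v_{5} + v_{6} + v_{7} + v_{8}  so sig = (2; 1,1,1,2)
  P={1,2}:  v_{1} + v_{2} = v_{5} + v_{6} + 3·v_{7}  so sig = (2; 1,1,3)
  P={1,8}:  v_{1} + v_{8} = 2·v_{7} + v_{10}  so sig = (2; 1,2)
  P={2,9}:  v_{2} + v_{9} = v_{4} + 2·v_{7}  so sig = (2; 1,2)
  P={5,6,8,9}:  v_{5} + v_{6} + v_{8} + v_{9} = v_{7}  so sig = (4; 1)
  P={6,7,9,11}:  v_{6} + v_{7} + v_{9} + v_{11} = v_{1}  so sig = (4; 1)
  P={6,8,9,11}:  v_{6} + v_{8} + v_{9} + v_{11} = v_{7} + v_{10}  so sig = (4; 1,1)
  P={4,5,6,7,8}:  v_{4} + v_{5} + v_{6} + v_{7} + v_{8} = v_{2}  so sig = (5; 1)

so the primitive-relation signature multiset is
{ (2; —) ×2,  (2; 1) ×2,  (2; 1,1,1),  (2; 1,1,1,1) ×3,  (2; 1,1,1,2),  (2; 1,1,3),  (2; 1,2) ×2,  (4; 1) ×2,  (4; 1,1),  (5; 1) }


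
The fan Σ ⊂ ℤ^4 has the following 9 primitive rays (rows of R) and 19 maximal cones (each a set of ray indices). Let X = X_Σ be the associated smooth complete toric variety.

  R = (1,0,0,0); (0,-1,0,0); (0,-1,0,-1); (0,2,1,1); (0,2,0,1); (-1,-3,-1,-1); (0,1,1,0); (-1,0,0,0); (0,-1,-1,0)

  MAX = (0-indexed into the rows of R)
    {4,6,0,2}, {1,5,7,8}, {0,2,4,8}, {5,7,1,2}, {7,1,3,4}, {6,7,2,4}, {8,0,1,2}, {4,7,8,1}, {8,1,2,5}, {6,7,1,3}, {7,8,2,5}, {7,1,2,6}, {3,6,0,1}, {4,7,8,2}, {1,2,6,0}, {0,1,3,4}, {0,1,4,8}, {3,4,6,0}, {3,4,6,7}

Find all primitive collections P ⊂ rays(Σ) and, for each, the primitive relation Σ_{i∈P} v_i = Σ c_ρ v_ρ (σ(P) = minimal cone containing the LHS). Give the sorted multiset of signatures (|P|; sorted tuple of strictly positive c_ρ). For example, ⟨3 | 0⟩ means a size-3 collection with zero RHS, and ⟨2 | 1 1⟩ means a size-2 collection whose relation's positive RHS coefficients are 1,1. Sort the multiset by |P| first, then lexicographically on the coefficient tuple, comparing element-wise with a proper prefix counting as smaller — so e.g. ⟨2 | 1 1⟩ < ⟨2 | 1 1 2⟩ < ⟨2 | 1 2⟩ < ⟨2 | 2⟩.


Δ(Σ) — 9 vertices, 11 min non-faces:

  {0,7}:  v_{0} + v_{7} = 0  so sig = ⟨2 | 0⟩
  {6,8}:  v_{6} + v_{8} = 0  so sig = ⟨2 | 0⟩
  {2,3}:  v_{2} + v_{3} = v_{6}  so sig = ⟨2 | 1⟩
  {3,5}:  v_{3} + v_{5} = v_{1} + v_{7}  so sig = ⟨2 | 1 1⟩
  {3,8}:  v_{3} + v_{8} = v_{1} + v_{4}  so sig = ⟨2 | 1 1⟩
  {4,5}:  v_{4} + v_{5} = v_{7} + v_{8}  so sig = ⟨2 | 1 1⟩
  {0,5}:  v_{0} + v_{5} = v_{1} + v_{2} + v_{8}  so sig = ⟨2 | 1 1 1⟩
  {5,6}:  v_{5} + v_{6} = v_{1} + v_{2} + v_{7}  so sig = ⟨2 | 1 1 1⟩
  {1,2,4}:  v_{1} + v_{2} + v_{4} = 0  so sig = ⟨3 | 0⟩
  {1,4,6}:  v_{1} + v_{4} + v_{6} = v_{3}  so sig = ⟨3 | 1⟩
  {1,2,7,8}:  v_{1} + v_{2} + v_{7} + v_{8} = v_{5}  so sig = ⟨4 | 1⟩

Sorted signature multiset PRS(X):
    ⟨2 | 0⟩
    ⟨2 | 0⟩
    ⟨2 | 1⟩
    ⟨2 | 1 1⟩
    ⟨2 | 1 1⟩
    ⟨2 | 1 1⟩
    ⟨2 | 1 1 1⟩
    ⟨2 | 1 1 1⟩
    ⟨3 | 0⟩
    ⟨3 | 1⟩
    ⟨4 | 1⟩


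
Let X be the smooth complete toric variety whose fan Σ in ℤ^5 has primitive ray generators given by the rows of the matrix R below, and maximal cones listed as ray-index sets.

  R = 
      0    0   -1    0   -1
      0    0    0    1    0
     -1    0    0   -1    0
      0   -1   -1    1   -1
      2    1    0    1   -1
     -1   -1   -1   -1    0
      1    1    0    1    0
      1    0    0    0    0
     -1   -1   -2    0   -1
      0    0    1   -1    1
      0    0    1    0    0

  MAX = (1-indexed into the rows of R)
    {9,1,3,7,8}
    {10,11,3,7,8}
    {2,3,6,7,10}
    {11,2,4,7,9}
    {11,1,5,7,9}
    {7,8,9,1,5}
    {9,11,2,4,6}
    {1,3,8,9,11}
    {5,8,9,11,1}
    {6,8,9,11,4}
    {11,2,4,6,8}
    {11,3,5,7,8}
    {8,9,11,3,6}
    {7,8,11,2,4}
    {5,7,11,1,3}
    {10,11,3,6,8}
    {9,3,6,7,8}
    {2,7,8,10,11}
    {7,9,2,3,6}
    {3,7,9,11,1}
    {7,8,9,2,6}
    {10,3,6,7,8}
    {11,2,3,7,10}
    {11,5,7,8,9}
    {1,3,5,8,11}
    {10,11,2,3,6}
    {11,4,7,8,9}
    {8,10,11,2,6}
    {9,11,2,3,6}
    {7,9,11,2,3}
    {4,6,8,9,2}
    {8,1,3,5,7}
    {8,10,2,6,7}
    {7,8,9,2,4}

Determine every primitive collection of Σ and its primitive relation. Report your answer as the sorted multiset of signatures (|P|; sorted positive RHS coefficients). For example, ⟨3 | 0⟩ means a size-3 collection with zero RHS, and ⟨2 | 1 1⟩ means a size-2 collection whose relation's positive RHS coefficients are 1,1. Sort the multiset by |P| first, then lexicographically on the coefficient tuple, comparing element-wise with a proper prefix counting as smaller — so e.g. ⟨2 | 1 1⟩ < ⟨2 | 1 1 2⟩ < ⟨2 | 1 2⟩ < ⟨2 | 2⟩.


18 minimal non-faces of Δ(Σ) (on 11 rays):

  {9,10}:  v_{9} + v_{10} = v_{6} ; sig = ⟨2 | 1⟩
  {1,10}:  v_{1} + v_{10} = v_{3} + v_{8} ; sig = ⟨2 | 1 1⟩
  {3,4}:  v_{3} + v_{4} = v_{9} + v_{11} ; sig = ⟨2 | 1 1⟩
  {5,6}:  v_{5} + v_{6} = v_{1} + v_{8} ; sig = ⟨2 | 1 1⟩
  {1,2}:  v_{1} + v_{2} = v_{7} + v_{9} + v_{11} ; sig = ⟨2 | 1 1 1⟩
  {1,6}:  v_{1} + v_{6} = v_{3} + v_{8} + v_{9} ; sig = ⟨2 | 1 1 1⟩
  {4,10}:  v_{4} + v_{10} = v_{2} + v_{6} + v_{8} + v_{11} ; sig = ⟨2 | 1 1 1 1⟩
  {5,10}:  v_{5} + v_{10} = v_{3} + v_{7} + 2·v_{8} + v_{11} ; sig = ⟨2 | 1 1 1 2⟩
  {1,4}:  v_{1} + v_{4} = v_{7} + v_{8} + 2·v_{9} + 2·v_{11} ; sig = ⟨2 | 1 1 2 2⟩
  {2,5}:  v_{2} + v_{5} = 2·v_{7} + v_{8} + v_{9} + 2·v_{11} ; sig = ⟨2 | 1 1 2 2⟩
  {4,5}:  v_{4} + v_{5} = 2·v_{7} + 2·v_{8} + 2·v_{9} + 3·v_{11} ; sig = ⟨2 | 2 2 2 3⟩
  {2,3,8}:  v_{2} + v_{3} + v_{8} = 0 ; sig = ⟨3 | 0⟩
  {6,7,11}:  v_{6} + v_{7} + v_{11} = 0 ; sig = ⟨3 | 0⟩
  {4,6,7}:  v_{4} + v_{6} + v_{7} = v_{2} + v_{8} + v_{9} ; sig = ⟨3 | 1 1 1⟩
  {3,5,9}:  v_{3} + v_{5} + v_{9} = 2·v_{1} ; sig = ⟨3 | 2⟩
  {1,7,8,11}:  v_{1} + v_{7} + v_{8} + v_{11} = v_{5} ; sig = ⟨4 | 1⟩
  {2,8,9,11}:  v_{2} + v_{8} + v_{9} + v_{11} = v_{4} ; sig = ⟨4 | 1⟩
  {3,7,8,9,11}:  v_{3} + v_{7} + v_{8} + v_{9} + v_{11} = v_{1} ; sig = ⟨5 | 1⟩

Signatures (|P|; sorted positive RHS coefficients), sorted:
    ⟨2 | 1⟩
    ⟨2 | 1 1⟩
    ⟨2 | 1 1⟩
    ⟨2 | 1 1⟩
    ⟨2 | 1 1 1⟩
    ⟨2 | 1 1 1⟩
    ⟨2 | 1 1 1 1⟩
    ⟨2 | 1 1 1 2⟩
    ⟨2 | 1 1 2 2⟩
    ⟨2 | 1 1 2 2⟩
    ⟨2 | 2 2 2 3⟩
    ⟨3 | 0⟩
    ⟨3 | 0⟩
    ⟨3 | 1 1 1⟩
    ⟨3 | 2⟩
    ⟨4 | 1⟩
    ⟨4 | 1⟩
    ⟨5 | 1⟩


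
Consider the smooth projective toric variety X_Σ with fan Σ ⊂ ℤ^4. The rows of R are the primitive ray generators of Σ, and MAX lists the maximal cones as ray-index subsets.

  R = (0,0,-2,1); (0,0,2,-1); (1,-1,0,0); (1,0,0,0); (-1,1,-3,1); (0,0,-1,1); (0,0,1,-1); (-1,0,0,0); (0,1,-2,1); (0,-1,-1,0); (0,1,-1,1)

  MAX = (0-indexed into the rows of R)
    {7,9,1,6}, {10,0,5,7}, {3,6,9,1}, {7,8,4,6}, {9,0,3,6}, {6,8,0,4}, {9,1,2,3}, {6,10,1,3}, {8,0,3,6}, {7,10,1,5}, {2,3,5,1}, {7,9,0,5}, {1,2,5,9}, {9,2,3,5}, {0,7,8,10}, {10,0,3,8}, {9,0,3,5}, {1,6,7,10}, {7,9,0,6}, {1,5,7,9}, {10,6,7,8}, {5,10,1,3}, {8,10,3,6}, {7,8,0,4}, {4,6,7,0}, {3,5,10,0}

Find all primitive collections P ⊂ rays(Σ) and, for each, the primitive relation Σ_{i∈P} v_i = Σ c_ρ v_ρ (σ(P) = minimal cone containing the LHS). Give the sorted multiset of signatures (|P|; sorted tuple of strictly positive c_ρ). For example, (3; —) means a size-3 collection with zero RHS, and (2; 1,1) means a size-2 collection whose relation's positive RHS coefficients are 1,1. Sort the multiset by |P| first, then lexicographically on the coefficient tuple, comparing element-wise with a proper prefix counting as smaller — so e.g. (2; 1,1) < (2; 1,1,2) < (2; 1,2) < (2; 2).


Δ(Σ) — 11 vertices, 21 min non-faces:

  P = {0,1}:  v_{0} + v_{1} = 0  →  sig = (2; —)
  P = {3,7}:  v_{3} + v_{7} = 0  →  sig = (2; —)
  P = {5,6}:  v_{5} + v_{6} = 0  →  sig = (2; —)
  P = {9,10}:  v_{9} + v_{10} = v_{0}  →  sig = (2; 1)
  P = {1,8}:  v_{1} + v_{8} = v_{6} + v_{10}  →  sig = (2; 1,1)
  P = {2,8}:  v_{2} + v_{8} = v_{0} + v_{3}  →  sig = (2; 1,1)
  P = {2,10}:  v_{2} + v_{10} = v_{3} + v_{5}  →  sig = (2; 1,1)
  P = {5,8}:  v_{5} + v_{8} = v_{0} + v_{10}  →  sig = (2; 1,1)
  P = {0,2}:  v_{0} + v_{2} = v_{3} + v_{5} + v_{9}  →  sig = (2; 1,1,1)
  P = {1,4}:  v_{1} + v_{4} = v_{6} + v_{7} + v_{8}  →  sig = (2; 1,1,1)
  P = {2,6}:  v_{2} + v_{6} = v_{1} + v_{3} + v_{9}  →  sig = (2; 1,1,1)
  P = {2,7}:  v_{2} + v_{7} = v_{1} + v_{5} + v_{9}  →  sig = (2; 1,1,1)
  P = {3,4}:  v_{3} + v_{4} = v_{0} + v_{6} + v_{8}  →  sig = (2; 1,1,1)
  P = {4,5}:  v_{4} + v_{5} = v_{0} + v_{7} + v_{8}  →  sig = (2; 1,1,1)
  P = {2,4}:  v_{2} + v_{4} = 2·v_{0} + v_{6}  →  sig = (2; 1,2)
  P = {4,10}:  v_{4} + v_{10} = v_{7} + 2·v_{8}  →  sig = (2; 1,2)
  P = {8,9}:  v_{8} + v_{9} = 2·v_{0} + v_{6}  →  sig = (2; 1,2)
  P = {4,9}:  v_{4} + v_{9} = 3·v_{0} + 2·v_{6} + v_{7}  →  sig = (2; 1,2,3)
  P = {0,6,10}:  v_{0} + v_{6} + v_{10} = v_{8}  →  sig = (3; 1)
  P = {0,6,7,8}:  v_{0} + v_{6} + v_{7} + v_{8} = v_{4}  →  sig = (4; 1)
  P = {1,3,5,9}:  v_{1} + v_{3} + v_{5} + v_{9} = v_{2}  →  sig = (4; 1)

Sorted signature multiset PRS(X):
    (2; —)
    (2; —)
    (2; —)
    (2; 1)
    (2; 1,1)
    (2; 1,1)
    (2; 1,1)
    (2; 1,1)
    (2; 1,1,1)
    (2; 1,1,1)
    (2; 1,1,1)
    (2; 1,1,1)
    (2; 1,1,1)
    (2; 1,1,1)
    (2; 1,2)
    (2; 1,2)
    (2; 1,2)
    (2; 1,2,3)
    (3; 1)
    (4; 1)
    (4; 1)


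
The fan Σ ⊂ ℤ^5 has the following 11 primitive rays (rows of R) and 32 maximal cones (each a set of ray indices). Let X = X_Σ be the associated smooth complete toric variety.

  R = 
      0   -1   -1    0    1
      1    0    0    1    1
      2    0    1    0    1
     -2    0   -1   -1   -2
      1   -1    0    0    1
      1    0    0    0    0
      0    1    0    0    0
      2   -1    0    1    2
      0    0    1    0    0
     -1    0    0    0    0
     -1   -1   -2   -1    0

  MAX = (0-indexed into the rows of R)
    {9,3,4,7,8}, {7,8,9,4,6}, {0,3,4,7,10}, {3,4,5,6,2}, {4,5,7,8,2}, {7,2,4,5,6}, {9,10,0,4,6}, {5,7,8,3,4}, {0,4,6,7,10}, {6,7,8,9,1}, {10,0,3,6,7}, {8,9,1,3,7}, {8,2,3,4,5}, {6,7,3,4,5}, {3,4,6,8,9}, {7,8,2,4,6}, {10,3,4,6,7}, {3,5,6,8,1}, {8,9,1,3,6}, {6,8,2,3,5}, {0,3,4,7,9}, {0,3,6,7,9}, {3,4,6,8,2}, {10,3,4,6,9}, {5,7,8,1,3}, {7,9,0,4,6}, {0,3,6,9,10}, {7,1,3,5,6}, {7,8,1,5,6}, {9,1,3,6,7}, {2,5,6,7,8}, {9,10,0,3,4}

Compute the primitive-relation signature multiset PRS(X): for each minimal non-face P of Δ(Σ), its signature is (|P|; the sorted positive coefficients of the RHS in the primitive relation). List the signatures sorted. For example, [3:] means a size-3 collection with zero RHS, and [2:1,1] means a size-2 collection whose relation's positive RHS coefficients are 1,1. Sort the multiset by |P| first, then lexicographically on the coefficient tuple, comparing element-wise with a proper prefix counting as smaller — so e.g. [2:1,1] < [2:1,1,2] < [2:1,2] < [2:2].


|primitive collections| = 18. Relations:

  P={5,9}:  v_{5} + v_{9} = 0 ; sig = [2:]
  P={1,4}:  v_{1} + v_{4} = v_{7} ; sig = [2:1]
  P={0,8}:  v_{0} + v_{8} = v_{4} + v_{9} ; sig = [2:1,1]
  P={2,9}:  v_{2} + v_{9} = v_{4} + v_{6} + v_{8} ; sig = [2:1,1,1]
  P={0,5}:  v_{0} + v_{5} = v_{3} + v_{4} + v_{6} + v_{7} ; sig = [2:1,1,1,1]
  P={1,2}:  v_{1} + v_{2} = v_{5} + v_{6} + v_{7} + v_{8} ; sig = [2:1,1,1,1]
  P={1,10}:  v_{1} + v_{10} = v_{0} + v_{3} + v_{6} + v_{7} ; sig = [2:1,1,1,1]
  P={0,1}:  v_{0} + v_{1} = v_{3} + v_{6} + 2·v_{7} + v_{9} ; sig = [2:1,1,1,2]
  P={8,10}:  v_{8} + v_{10} = v_{3} + 2·v_{4} + v_{6} + v_{9} ; sig = [2:1,1,1,2]
  P={0,2}:  v_{0} + v_{2} = 2·v_{4} + v_{6} ; sig = [2:1,2]
  P={5,10}:  v_{5} + v_{10} = 2·v_{3} + 2·v_{4} + 2·v_{6} + v_{7} ; sig = [2:1,2,2,2]
  P={2,10}:  v_{2} + v_{10} = v_{3} + 3·v_{4} + 2·v_{6} ; sig = [2:1,2,3]
  P={2,3,7}:  v_{2} + v_{3} + v_{7} = v_{4} + v_{5} ; sig = [3:1,1]
  P={7,9,10}:  v_{7} + v_{9} + v_{10} = 2·v_{0} ; sig = [3:2]
  P={3,6,7,8}:  v_{3} + v_{6} + v_{7} + v_{8} = 0 ; sig = [4:]
  P={0,3,4,6}:  v_{0} + v_{3} + v_{4} + v_{6} = v_{10} ; sig = [4:1]
  P={4,5,6,8}:  v_{4} + v_{5} + v_{6} + v_{8} = v_{2} ; sig = [4:1]
  P={3,4,6,7,9}:  v_{3} + v_{4} + v_{6} + v_{7} + v_{9} = v_{0} ; sig = [5:1]

Signatures (|P|; sorted positive RHS coefficients), sorted:
[[2:], [2:1], [2:1,1], [2:1,1,1], [2:1,1,1,1], [2:1,1,1,1], [2:1,1,1,1], [2:1,1,1,2], [2:1,1,1,2], [2:1,2], [2:1,2,2,2], [2:1,2,3], [3:1,1], [3:2], [4:], [4:1], [4:1], [5:1]]


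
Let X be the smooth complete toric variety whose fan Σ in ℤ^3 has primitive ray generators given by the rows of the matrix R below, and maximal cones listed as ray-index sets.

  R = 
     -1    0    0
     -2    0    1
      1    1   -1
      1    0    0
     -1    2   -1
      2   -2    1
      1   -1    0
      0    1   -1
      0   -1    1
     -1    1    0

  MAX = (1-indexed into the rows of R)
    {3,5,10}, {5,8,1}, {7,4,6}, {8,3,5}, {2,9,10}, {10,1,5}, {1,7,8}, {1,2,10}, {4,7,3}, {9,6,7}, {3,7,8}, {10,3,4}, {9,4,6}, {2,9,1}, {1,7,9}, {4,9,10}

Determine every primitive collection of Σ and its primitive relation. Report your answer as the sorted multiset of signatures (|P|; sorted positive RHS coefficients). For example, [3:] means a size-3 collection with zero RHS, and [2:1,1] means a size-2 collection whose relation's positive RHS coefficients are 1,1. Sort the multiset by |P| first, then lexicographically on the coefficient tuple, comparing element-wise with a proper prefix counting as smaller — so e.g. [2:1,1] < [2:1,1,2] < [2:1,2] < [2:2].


Σ has 23 primitive collections:

  • {1,4}:  v_{1} + v_{4} = 0  ⟹  sig = [2:]
  • {7,10}:  v_{7} + v_{10} = 0  ⟹  sig = [2:]
  • {8,9}:  v_{8} + v_{9} = 0  ⟹  sig = [2:]
  • {1,3}:  v_{1} + v_{3} = v_{8}  ⟹  sig = [2:1]
  • {2,3}:  v_{2} + v_{3} = v_{10}  ⟹  sig = [2:1]
  • {3,9}:  v_{3} + v_{9} = v_{4}  ⟹  sig = [2:1]
  • {4,8}:  v_{4} + v_{8} = v_{3}  ⟹  sig = [2:1]
  • {5,6}:  v_{5} + v_{6} = v_{4}  ⟹  sig = [2:1]
  • {5,7}:  v_{5} + v_{7} = v_{8}  ⟹  sig = [2:1]
  • {5,9}:  v_{5} + v_{9} = v_{10}  ⟹  sig = [2:1]
  • {8,10}:  v_{8} + v_{10} = v_{5}  ⟹  sig = [2:1]
  • {1,6}:  v_{1} + v_{6} = v_{7} + v_{9}  ⟹  sig = [2:1,1]
  • {2,4}:  v_{2} + v_{4} = v_{9} + v_{10}  ⟹  sig = [2:1,1]
  • {2,7}:  v_{2} + v_{7} = v_{1} + v_{9}  ⟹  sig = [2:1,1]
  • {2,8}:  v_{2} + v_{8} = v_{1} + v_{10}  ⟹  sig = [2:1,1]
  • {4,5}:  v_{4} + v_{5} = v_{3} + v_{10}  ⟹  sig = [2:1,1]
  • {6,8}:  v_{6} + v_{8} = v_{4} + v_{7}  ⟹  sig = [2:1,1]
  • {6,10}:  v_{6} + v_{10} = v_{4} + v_{9}  ⟹  sig = [2:1,1]
  • {2,5}:  v_{2} + v_{5} = v_{1} + 2·v_{10}  ⟹  sig = [2:1,2]
  • {3,6}:  v_{3} + v_{6} = 2·v_{4} + v_{7}  ⟹  sig = [2:1,2]
  • {2,6}:  v_{2} + v_{6} = 2·v_{9}  ⟹  sig = [2:2]
  • {1,9,10}:  v_{1} + v_{9} + v_{10} = v_{2}  ⟹  sig = [3:1]
  • {4,7,9}:  v_{4} + v_{7} + v_{9} = v_{6}  ⟹  sig = [3:1]

Sorted signature multiset PRS(X):
    [2:]
    [2:]
    [2:]
    [2:1]
    [2:1]
    [2:1]
    [2:1]
    [2:1]
    [2:1]
    [2:1]
    [2:1]
    [2:1,1]
    [2:1,1]
    [2:1,1]
    [2:1,1]
    [2:1,1]
    [2:1,1]
    [2:1,1]
    [2:1,2]
    [2:1,2]
    [2:2]
    [3:1]
    [3:1]


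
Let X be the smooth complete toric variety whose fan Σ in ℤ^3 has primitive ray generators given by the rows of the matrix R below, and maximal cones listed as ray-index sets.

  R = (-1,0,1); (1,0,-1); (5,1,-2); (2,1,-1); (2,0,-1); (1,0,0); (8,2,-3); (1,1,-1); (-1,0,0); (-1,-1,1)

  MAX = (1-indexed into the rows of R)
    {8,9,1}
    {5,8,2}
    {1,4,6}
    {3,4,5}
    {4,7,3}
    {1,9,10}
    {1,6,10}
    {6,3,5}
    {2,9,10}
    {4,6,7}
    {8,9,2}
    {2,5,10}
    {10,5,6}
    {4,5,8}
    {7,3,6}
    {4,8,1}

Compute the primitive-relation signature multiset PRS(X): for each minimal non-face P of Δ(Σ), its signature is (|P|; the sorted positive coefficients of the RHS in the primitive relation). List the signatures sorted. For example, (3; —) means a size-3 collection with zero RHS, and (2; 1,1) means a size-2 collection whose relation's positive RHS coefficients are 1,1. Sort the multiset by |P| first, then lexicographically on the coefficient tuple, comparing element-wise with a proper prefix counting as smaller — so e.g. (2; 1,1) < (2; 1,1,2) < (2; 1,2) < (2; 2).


|primitive collections| = 23. Relations:

  P={1,2}:  v_{1} + v_{2} = 0  ⟹  sig = (2; —)
  P={6,9}:  v_{6} + v_{9} = 0  ⟹  sig = (2; —)
  P={8,10}:  v_{8} + v_{10} = 0  ⟹  sig = (2; —)
  P={1,5}:  v_{1} + v_{5} = v_{6}  ⟹  sig = (2; 1)
  P={2,6}:  v_{2} + v_{6} = v_{5}  ⟹  sig = (2; 1)
  P={4,9}:  v_{4} + v_{9} = v_{8}  ⟹  sig = (2; 1)
  P={4,10}:  v_{4} + v_{10} = v_{6}  ⟹  sig = (2; 1)
  P={5,9}:  v_{5} + v_{9} = v_{2}  ⟹  sig = (2; 1)
  P={6,8}:  v_{6} + v_{8} = v_{4}  ⟹  sig = (2; 1)
  P={2,4}:  v_{2} + v_{4} = v_{5} + v_{8}  ⟹  sig = (2; 1,1)
  P={3,9}:  v_{3} + v_{9} = v_{4} + v_{5}  ⟹  sig = (2; 1,1)
  P={7,9}:  v_{7} + v_{9} = v_{3} + v_{4}  ⟹  sig = (2; 1,1)
  P={2,7}:  v_{2} + v_{7} = v_{3} + v_{4} + v_{5}  ⟹  sig = (2; 1,1,1)
  P={1,3}:  v_{1} + v_{3} = v_{4} + 2·v_{6}  ⟹  sig = (2; 1,2)
  P={2,3}:  v_{2} + v_{3} = v_{4} + 2·v_{5}  ⟹  sig = (2; 1,2)
  P={3,8}:  v_{3} + v_{8} = 2·v_{4} + v_{5}  ⟹  sig = (2; 1,2)
  P={3,10}:  v_{3} + v_{10} = v_{5} + 2·v_{6}  ⟹  sig = (2; 1,2)
  P={7,8}:  v_{7} + v_{8} = v_{3} + 2·v_{4}  ⟹  sig = (2; 1,2)
  P={7,10}:  v_{7} + v_{10} = v_{3} + 2·v_{6}  ⟹  sig = (2; 1,2)
  P={5,7}:  v_{5} + v_{7} = 2·v_{3}  ⟹  sig = (2; 2)
  P={1,7}:  v_{1} + v_{7} = 2·v_{4} + 3·v_{6}  ⟹  sig = (2; 2,3)
  P={3,4,6}:  v_{3} + v_{4} + v_{6} = v_{7}  ⟹  sig = (3; 1)
  P={4,5,6}:  v_{4} + v_{5} + v_{6} = v_{3}  ⟹  sig = (3; 1)

so the primitive-relation signature multiset is
    (2; —)
    (2; —)
    (2; —)
    (2; 1)
    (2; 1)
    (2; 1)
    (2; 1)
    (2; 1)
    (2; 1)
    (2; 1,1)
    (2; 1,1)
    (2; 1,1)
    (2; 1,1,1)
    (2; 1,2)
    (2; 1,2)
    (2; 1,2)
    (2; 1,2)
    (2; 1,2)
    (2; 1,2)
    (2; 2)
    (2; 2,3)
    (3; 1)
    (3; 1)


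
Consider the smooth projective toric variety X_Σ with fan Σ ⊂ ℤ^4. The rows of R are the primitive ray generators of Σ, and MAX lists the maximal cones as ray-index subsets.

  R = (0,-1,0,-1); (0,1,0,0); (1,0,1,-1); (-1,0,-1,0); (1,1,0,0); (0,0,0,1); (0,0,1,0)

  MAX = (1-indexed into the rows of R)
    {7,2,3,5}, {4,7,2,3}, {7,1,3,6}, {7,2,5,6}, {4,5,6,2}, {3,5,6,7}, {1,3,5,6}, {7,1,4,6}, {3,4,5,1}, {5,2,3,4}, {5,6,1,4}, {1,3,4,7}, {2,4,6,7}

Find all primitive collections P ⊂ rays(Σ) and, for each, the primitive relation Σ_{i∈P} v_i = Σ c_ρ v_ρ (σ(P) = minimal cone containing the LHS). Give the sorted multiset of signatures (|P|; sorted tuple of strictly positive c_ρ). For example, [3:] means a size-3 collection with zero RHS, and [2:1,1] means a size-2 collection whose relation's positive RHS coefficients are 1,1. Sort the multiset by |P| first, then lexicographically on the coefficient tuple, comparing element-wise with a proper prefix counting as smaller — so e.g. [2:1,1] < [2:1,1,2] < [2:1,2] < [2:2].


|primitive collections| = 5. Relations:

  {1,2}:  v_{1} + v_{2} = v_{3} + v_{4}  ⇒ sig = [2:1,1]
  {3,4,6}:  v_{3} + v_{4} + v_{6} = 0  ⇒ sig = [3:]
  {1,5,7}:  v_{1} + v_{5} + v_{7} = v_{3}  ⇒ sig = [3:1]
  {4,5,7}:  v_{4} + v_{5} + v_{7} = v_{2}  ⇒ sig = [3:1]
  {2,3,6}:  v_{2} + v_{3} + v_{6} = v_{5} + v_{7}  ⇒ sig = [3:1,1]

Hence PRS(X_Σ) =
    [2:1,1]
    [3:]
    [3:1]
    [3:1]
    [3:1,1]


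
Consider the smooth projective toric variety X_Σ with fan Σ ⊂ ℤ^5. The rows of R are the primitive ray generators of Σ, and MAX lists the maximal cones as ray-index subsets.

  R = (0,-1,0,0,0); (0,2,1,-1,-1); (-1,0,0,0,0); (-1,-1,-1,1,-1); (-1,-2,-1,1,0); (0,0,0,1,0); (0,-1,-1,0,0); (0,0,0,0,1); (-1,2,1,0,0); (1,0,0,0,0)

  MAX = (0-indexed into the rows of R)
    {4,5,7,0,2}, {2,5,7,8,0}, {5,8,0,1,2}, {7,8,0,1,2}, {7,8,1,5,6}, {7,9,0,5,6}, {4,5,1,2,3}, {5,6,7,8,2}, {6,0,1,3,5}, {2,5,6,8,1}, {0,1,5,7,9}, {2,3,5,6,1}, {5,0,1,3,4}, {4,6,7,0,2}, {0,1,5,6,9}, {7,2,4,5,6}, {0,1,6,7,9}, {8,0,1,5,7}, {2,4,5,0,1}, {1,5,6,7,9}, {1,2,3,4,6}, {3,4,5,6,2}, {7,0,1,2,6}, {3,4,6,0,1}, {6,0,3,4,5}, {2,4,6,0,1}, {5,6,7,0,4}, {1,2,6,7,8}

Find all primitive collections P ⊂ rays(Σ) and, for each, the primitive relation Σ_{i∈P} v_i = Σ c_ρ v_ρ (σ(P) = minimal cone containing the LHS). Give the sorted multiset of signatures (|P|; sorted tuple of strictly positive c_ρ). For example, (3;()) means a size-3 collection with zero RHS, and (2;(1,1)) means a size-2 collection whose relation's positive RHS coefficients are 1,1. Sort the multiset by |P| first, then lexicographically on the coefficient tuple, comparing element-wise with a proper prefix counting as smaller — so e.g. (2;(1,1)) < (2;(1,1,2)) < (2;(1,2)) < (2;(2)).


Primitive collections (14):

  • {2,9}:  v_{2} + v_{9} = 0  ⇒ sig = (2;())
  • {3,7}:  v_{3} + v_{7} = v_{2} + v_{5} + v_{6}  ⇒ sig = (2;(1,1,1))
  • {4,9}:  v_{4} + v_{9} = v_{0} + v_{5} + v_{6}  ⇒ sig = (2;(1,1,1))
  • {8,9}:  v_{8} + v_{9} = v_{1} + v_{5} + v_{7}  ⇒ sig = (2;(1,1,1))
  • {3,8}:  v_{3} + v_{8} = v_{1} + 2·v_{2} + 2·v_{5} + v_{6}  ⇒ sig = (2;(1,1,2,2))
  • {3,9}:  v_{3} + v_{9} = v_{0} + v_{1} + 2·v_{5} + 2·v_{6}  ⇒ sig = (2;(1,1,2,2))
  • {4,8}:  v_{4} + v_{8} = 2·v_{2} + v_{5}  ⇒ sig = (2;(1,2))
  • {0,6,8}:  v_{0} + v_{6} + v_{8} = v_{2}  ⇒ sig = (3;(1))
  • {1,4,7}:  v_{1} + v_{4} + v_{7} = v_{2}  ⇒ sig = (3;(1))
  • {0,2,3}:  v_{0} + v_{2} + v_{3} = v_{1} + 2·v_{4}  ⇒ sig = (3;(1,2))
  • {0,2,5,6}:  v_{0} + v_{2} + v_{5} + v_{6} = v_{4}  ⇒ sig = (4;(1))
  • {1,2,5,7}:  v_{1} + v_{2} + v_{5} + v_{7} = v_{8}  ⇒ sig = (4;(1))
  • {1,4,5,6}:  v_{1} + v_{4} + v_{5} + v_{6} = v_{3}  ⇒ sig = (4;(1))
  • {0,1,5,6,7}:  v_{0} + v_{1} + v_{5} + v_{6} + v_{7} = 0  ⇒ sig = (5;())

Signatures (|P|; sorted positive RHS coefficients), sorted:
    (2;())
    (2;(1,1,1))
    (2;(1,1,1))
    (2;(1,1,1))
    (2;(1,1,2,2))
    (2;(1,1,2,2))
    (2;(1,2))
    (3;(1))
    (3;(1))
    (3;(1,2))
    (4;(1))
    (4;(1))
    (4;(1))
    (5;())


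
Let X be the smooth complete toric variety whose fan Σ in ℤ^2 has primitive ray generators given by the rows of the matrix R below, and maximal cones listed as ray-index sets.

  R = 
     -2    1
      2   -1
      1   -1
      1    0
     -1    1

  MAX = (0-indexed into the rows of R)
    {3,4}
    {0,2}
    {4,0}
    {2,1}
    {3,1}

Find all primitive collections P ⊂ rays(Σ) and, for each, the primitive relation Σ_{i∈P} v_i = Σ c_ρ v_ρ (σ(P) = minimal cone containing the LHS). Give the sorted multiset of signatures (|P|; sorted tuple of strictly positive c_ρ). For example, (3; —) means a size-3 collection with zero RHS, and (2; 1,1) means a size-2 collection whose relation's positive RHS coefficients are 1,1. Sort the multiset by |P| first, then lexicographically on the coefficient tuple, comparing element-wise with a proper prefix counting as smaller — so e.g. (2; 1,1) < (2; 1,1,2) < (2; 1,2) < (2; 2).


|primitive collections| = 5. Relations:

  P = {0,1}:  v_{0} + v_{1} = 0 — sig = (2; —)
  P = {2,4}:  v_{2} + v_{4} = 0 — sig = (2; —)
  P = {0,3}:  v_{0} + v_{3} = v_{4} — sig = (2; 1)
  P = {1,4}:  v_{1} + v_{4} = v_{3} — sig = (2; 1)
  P = {2,3}:  v_{2} + v_{3} = v_{1} — sig = (2; 1)

Hence PRS(X_Σ) =
{ (2; —) ×2,  (2; 1) ×3 }


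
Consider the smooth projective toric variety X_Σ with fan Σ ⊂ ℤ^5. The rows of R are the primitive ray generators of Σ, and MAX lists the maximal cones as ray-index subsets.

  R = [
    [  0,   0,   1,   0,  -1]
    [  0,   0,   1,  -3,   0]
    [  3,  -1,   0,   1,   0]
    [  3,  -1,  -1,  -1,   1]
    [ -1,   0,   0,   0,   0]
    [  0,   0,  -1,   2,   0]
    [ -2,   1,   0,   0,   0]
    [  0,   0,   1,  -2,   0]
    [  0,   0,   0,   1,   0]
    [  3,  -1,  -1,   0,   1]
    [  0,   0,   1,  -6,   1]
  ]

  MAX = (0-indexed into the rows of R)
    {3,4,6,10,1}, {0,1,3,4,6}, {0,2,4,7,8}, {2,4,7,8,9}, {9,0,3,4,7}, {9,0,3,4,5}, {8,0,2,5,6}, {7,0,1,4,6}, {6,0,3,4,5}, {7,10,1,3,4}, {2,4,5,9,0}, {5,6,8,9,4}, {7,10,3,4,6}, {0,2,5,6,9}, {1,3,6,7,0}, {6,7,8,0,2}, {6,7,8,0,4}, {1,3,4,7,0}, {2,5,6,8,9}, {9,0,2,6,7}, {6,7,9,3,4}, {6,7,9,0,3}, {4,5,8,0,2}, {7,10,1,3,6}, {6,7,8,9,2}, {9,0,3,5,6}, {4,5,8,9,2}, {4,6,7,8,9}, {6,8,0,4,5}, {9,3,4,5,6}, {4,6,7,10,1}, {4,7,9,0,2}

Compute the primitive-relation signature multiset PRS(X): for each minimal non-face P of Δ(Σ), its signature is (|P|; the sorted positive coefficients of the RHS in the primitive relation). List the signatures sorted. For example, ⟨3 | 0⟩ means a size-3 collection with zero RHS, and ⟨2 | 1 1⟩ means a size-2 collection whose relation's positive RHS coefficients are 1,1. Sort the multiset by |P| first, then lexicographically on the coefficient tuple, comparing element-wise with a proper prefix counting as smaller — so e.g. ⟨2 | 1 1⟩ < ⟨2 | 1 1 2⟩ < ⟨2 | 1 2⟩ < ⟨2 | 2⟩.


Primitive collections (17):

  P={5,7}:  v_{5} + v_{7} = 0 ; sig = ⟨2 | 0⟩
  P={1,8}:  v_{1} + v_{8} = v_{7} ; sig = ⟨2 | 1⟩
  P={3,8}:  v_{3} + v_{8} = v_{9} ; sig = ⟨2 | 1⟩
  P={1,9}:  v_{1} + v_{9} = v_{3} + v_{7} ; sig = ⟨2 | 1 1⟩
  P={1,2}:  v_{1} + v_{2} = v_{0} + v_{7} + v_{9} ; sig = ⟨2 | 1 1 1⟩
  P={1,5}:  v_{1} + v_{5} = v_{0} + v_{3} + v_{4} + v_{6} ; sig = ⟨2 | 1 1 1 1⟩
  P={5,10}:  v_{5} + v_{10} = v_{1} + v_{3} + v_{4} + v_{6} ; sig = ⟨2 | 1 1 1 1⟩
  P={8,10}:  v_{8} + v_{10} = v_{3} + v_{4} + v_{6} + 2·v_{7} ; sig = ⟨2 | 1 1 1 2⟩
  P={9,10}:  v_{9} + v_{10} = 2·v_{3} + v_{4} + v_{6} + 2·v_{7} ; sig = ⟨2 | 1 1 2 2⟩
  P={2,3}:  v_{2} + v_{3} = v_{0} + 2·v_{9} ; sig = ⟨2 | 1 2⟩
  P={2,10}:  v_{2} + v_{10} = v_{3} + 2·v_{7} ; sig = ⟨2 | 1 2⟩
  P={0,10}:  v_{0} + v_{10} = 2·v_{1} ; sig = ⟨2 | 2⟩
  P={0,8,9}:  v_{0} + v_{8} + v_{9} = v_{2} ; sig = ⟨3 | 1⟩
  P={2,4,6}:  v_{2} + v_{4} + v_{6} = v_{8} ; sig = ⟨3 | 1⟩
  P={0,4,6,9}:  v_{0} + v_{4} + v_{6} + v_{9} = 0 ; sig = ⟨4 | 0⟩
  P={0,3,4,6,7}:  v_{0} + v_{3} + v_{4} + v_{6} + v_{7} = v_{1} ; sig = ⟨5 | 1⟩
  P={1,3,4,6,7}:  v_{1} + v_{3} + v_{4} + v_{6} + v_{7} = v_{10} ; sig = ⟨5 | 1⟩

Hence PRS(X_Σ) =
    |P|=2: 12 collections, coeffs (), (1), (1), (1,1), (1,1,1), (1,1,1,1), (1,1,1,1), (1,1,1,2), (1,1,2,2), (1,2), (1,2), (2)
    |P|=3: 2 collections, coeffs (1), (1)
    |P|=4: 1 collection, coeffs ()
    |P|=5: 2 collections, coeffs (1), (1)
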